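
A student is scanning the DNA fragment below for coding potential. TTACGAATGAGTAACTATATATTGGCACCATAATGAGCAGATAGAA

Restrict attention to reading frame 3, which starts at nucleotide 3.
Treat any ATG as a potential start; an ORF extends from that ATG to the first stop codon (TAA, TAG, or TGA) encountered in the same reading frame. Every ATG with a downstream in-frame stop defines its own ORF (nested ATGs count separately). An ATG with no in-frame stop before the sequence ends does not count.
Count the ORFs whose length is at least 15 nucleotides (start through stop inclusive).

Frame 3: ACG AAT GAG TAA CTA TAT ATT GGC ACC ATA ATG AGC AGA TAG — ATG at 33, stop TAG at 42 → 12 nt.
No ORF reaches 15 nucleotides. Count = 0.

0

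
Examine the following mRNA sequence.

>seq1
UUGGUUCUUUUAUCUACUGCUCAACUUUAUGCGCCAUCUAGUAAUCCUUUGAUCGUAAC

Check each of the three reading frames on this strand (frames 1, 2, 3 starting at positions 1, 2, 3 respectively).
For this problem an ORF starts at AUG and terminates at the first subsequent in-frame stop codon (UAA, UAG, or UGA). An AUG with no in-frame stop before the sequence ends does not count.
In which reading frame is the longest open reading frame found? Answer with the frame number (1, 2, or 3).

Frame 1: UUG GUU CUU UUA UCU ACU GCU CAA CUU UAU GCG CCA UCU AGU AAU CCU UUG AUC GUA — no AUG→stop ORF.
Frame 2: UGG UUC UUU UAU CUA CUG CUC AAC UUU AUG CGC CAU CUA GUA AUC CUU UGA UCG UAA — AUG at 29, stop UGA at 50 → 24 nt.
Frame 3: GGU UCU UUU AUC UAC UGC UCA ACU UUA UGC GCC AUC UAG UAA UCC UUU GAU CGU AAC — no AUG→stop ORF.
Longest ORF is 24 nt in frame 2 (positions 29–52).

2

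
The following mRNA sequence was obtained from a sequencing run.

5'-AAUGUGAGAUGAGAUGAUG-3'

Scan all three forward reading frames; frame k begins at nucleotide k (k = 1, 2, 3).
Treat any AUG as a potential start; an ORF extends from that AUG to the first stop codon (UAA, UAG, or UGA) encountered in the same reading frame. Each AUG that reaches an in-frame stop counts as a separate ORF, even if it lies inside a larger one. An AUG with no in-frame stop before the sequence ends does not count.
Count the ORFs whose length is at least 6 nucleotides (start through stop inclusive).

Frame 1: AAU GUG AGA UGA GAU GAU — no AUG→stop ORF.
Frame 2: AUG UGA GAU GAG AUG AUG — AUG at 2, stop UGA at 5 → 6 nt.
Frame 3: UGU GAG AUG AGA UGA — AUG at 9, stop UGA at 15 → 9 nt.
ORFs ≥ 6 nucleotides: frame 2 2–7 (6 nucleotides), frame 3 9–17 (9 nucleotides). Count = 2.

2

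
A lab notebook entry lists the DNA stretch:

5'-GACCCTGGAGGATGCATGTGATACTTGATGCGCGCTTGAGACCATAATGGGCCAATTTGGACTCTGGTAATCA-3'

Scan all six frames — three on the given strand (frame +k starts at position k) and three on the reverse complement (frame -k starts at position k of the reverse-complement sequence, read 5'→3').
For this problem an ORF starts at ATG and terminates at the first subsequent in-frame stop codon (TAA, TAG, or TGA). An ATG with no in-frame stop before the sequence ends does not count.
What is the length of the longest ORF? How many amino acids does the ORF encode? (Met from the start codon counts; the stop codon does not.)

11

Reverse complement (5'→3'): TGATTACCAGAGTCCAAATTGGCCCATTATGGTCTCAAGCGCGCATCAAGTATCACATGCATCCTCCAGGGTC
Frame +1: GAC CCT GGA GGA TGC ATG TGA TAC TTG ATG CGC GCT TGA GAC CAT AAT GGG CCA ATT TGG ACT CTG GTA ATC — ATG at 16, stop TGA at 19 → 6 nt; ATG at 28, stop TGA at 37 → 12 nt.
Frame +2: ACC CTG GAG GAT GCA TGT GAT ACT TGA TGC GCG CTT GAG ACC ATA ATG GGC CAA TTT GGA CTC TGG TAA TCA — ATG at 47, stop TAA at 68 → 24 nt.
Frame +3: CCC TGG AGG ATG CAT GTG ATA CTT GAT GCG CGC TTG AGA CCA TAA TGG GCC AAT TTG GAC TCT GGT AAT — ATG at 12, stop TAA at 45 → 36 nt.
Frame -1: TGA TTA CCA GAG TCC AAA TTG GCC CAT TAT GGT CTC AAG CGC GCA TCA AGT ATC ACA TGC ATC CTC CAG GGT — no ATG→stop ORF.
Frame -2: GAT TAC CAG AGT CCA AAT TGG CCC ATT ATG GTC TCA AGC GCG CAT CAA GTA TCA CAT GCA TCC TCC AGG GTC — no ATG→stop ORF.
Frame -3: ATT ACC AGA GTC CAA ATT GGC CCA TTA TGG TCT CAA GCG CGC ATC AAG TAT CAC ATG CAT CCT CCA GGG — no ATG→stop ORF.
Longest: frame +3, positions 12–47, 36 nt = 12 codons = 11 aa. → 11 amino acids.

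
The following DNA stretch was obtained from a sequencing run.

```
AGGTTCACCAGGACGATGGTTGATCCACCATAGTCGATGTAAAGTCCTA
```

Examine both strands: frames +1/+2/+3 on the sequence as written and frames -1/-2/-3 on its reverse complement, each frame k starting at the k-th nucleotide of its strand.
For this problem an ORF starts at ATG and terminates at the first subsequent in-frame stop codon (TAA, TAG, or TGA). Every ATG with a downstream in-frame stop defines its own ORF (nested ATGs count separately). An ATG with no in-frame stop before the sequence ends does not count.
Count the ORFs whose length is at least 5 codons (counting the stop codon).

Reverse complement (5'→3'): TAGGACTTTACATCGACTATGGTGGATCAACCATCGTCCTGGTGAACCT
Frame +1: AGG TTC ACC AGG ACG ATG GTT GAT CCA CCA TAG TCG ATG TAA AGT CCT — ATG at 16, stop TAG at 31 → 18 nt; ATG at 37, stop TAA at 40 → 6 nt.
Frame +2: GGT TCA CCA GGA CGA TGG TTG ATC CAC CAT AGT CGA TGT AAA GTC CTA — no ATG→stop ORF.
Frame +3: GTT CAC CAG GAC GAT GGT TGA TCC ACC ATA GTC GAT GTA AAG TCC — no ATG→stop ORF.
Frame -1: TAG GAC TTT ACA TCG ACT ATG GTG GAT CAA CCA TCG TCC TGG TGA ACC — ATG at 19, stop TGA at 43 → 27 nt.
Frame -2: AGG ACT TTA CAT CGA CTA TGG TGG ATC AAC CAT CGT CCT GGT GAA CCT — no ATG→stop ORF.
Frame -3: GGA CTT TAC ATC GAC TAT GGT GGA TCA ACC ATC GTC CTG GTG AAC — no ATG→stop ORF.
ORFs ≥ 5 codons: frame +1 16–33 (6 codons), frame -1 19–45 (9 codons). Count = 2.

2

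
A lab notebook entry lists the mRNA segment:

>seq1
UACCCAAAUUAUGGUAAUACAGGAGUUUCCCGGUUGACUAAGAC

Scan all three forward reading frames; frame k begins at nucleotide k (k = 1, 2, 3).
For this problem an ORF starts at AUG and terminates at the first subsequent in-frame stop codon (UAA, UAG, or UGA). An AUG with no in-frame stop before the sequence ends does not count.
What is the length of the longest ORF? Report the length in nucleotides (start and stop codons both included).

27

Frame 1: UAC CCA AAU UAU GGU AAU ACA GGA GUU UCC CGG UUG ACU AAG — no AUG→stop ORF.
Frame 2: ACC CAA AUU AUG GUA AUA CAG GAG UUU CCC GGU UGA CUA AGA — AUG at 11, stop UGA at 35 → 27 nt.
Frame 3: CCC AAA UUA UGG UAA UAC AGG AGU UUC CCG GUU GAC UAA GAC — no AUG→stop ORF.
Longest: frame 2, positions 11–37, 27 nt = 9 codons = 8 aa. → 27 nucleotides.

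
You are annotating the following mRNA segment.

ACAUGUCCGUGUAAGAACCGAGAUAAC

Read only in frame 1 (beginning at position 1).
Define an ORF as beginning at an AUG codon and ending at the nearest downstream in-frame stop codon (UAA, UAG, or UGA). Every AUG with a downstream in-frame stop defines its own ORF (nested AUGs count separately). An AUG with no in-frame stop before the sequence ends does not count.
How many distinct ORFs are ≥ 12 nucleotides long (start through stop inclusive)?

0

Frame 1: ACA UGU CCG UGU AAG AAC CGA GAU AAC — no AUG→stop ORF.
No ORF reaches 12 nucleotides. Count = 0.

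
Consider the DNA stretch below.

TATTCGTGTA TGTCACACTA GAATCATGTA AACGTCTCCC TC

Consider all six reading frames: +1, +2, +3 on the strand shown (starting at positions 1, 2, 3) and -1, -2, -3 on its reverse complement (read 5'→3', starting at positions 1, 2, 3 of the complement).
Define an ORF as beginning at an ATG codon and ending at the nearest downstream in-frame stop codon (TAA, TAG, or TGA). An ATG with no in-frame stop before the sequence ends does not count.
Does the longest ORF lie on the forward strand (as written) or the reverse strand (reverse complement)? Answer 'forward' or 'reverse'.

Reverse complement (5'→3'): GAGGGAGACGTTTACATGATTCTAGTGTGACATACACGAATA
Frame +1: TAT TCG TGT ATG TCA CAC TAG AAT CAT GTA AAC GTC TCC CTC — ATG at 10, stop TAG at 19 → 12 nt.
Frame +2: ATT CGT GTA TGT CAC ACT AGA ATC ATG TAA ACG TCT CCC — ATG at 26, stop TAA at 29 → 6 nt.
Frame +3: TTC GTG TAT GTC ACA CTA GAA TCA TGT AAA CGT CTC CCT — no ATG→stop ORF.
Frame -1: GAG GGA GAC GTT TAC ATG ATT CTA GTG TGA CAT ACA CGA ATA — ATG at 16, stop TGA at 28 → 15 nt.
Frame -2: AGG GAG ACG TTT ACA TGA TTC TAG TGT GAC ATA CAC GAA — no ATG→stop ORF.
Frame -3: GGG AGA CGT TTA CAT GAT TCT AGT GTG ACA TAC ACG AAT — no ATG→stop ORF.
Forward-strand max 12 nt; reverse-strand max 15 nt. The reverse strand has the longer ORF.

reverse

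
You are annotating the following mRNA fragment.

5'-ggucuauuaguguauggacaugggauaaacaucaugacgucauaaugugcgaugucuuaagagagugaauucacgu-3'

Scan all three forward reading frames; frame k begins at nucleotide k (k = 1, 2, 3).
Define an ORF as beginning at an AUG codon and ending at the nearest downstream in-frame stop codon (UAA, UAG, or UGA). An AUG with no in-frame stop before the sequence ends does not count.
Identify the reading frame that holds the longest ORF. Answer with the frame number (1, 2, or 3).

3

Frame 1: GGU CUA UUA GUG UAU GGA CAU GGG AUA AAC AUC AUG ACG UCA UAA UGU GCG AUG UCU UAA GAG AGU GAA UUC ACG — AUG at 34, stop UAA at 43 → 12 nt; AUG at 52, stop UAA at 58 → 9 nt.
Frame 2: GUC UAU UAG UGU AUG GAC AUG GGA UAA ACA UCA UGA CGU CAU AAU GUG CGA UGU CUU AAG AGA GUG AAU UCA CGU — AUG at 14, stop UAA at 26 → 15 nt; AUG at 20, stop UAA at 26 → 9 nt.
Frame 3: UCU AUU AGU GUA UGG ACA UGG GAU AAA CAU CAU GAC GUC AUA AUG UGC GAU GUC UUA AGA GAG UGA AUU CAC — AUG at 45, stop UGA at 66 → 24 nt.
Longest ORF is 24 nt in frame 3 (positions 45–68).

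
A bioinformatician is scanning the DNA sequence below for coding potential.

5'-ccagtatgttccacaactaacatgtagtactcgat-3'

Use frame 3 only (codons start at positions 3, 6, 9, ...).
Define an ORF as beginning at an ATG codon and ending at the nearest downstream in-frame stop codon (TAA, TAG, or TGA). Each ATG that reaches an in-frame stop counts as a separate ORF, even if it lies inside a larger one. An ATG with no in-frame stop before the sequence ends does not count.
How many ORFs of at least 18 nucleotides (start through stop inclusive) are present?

0

Frame 3: AGT ATG TTC CAC AAC TAA CAT GTA GTA CTC GAT — ATG at 6, stop TAA at 18 → 15 nt.
No ORF reaches 18 nucleotides. Count = 0.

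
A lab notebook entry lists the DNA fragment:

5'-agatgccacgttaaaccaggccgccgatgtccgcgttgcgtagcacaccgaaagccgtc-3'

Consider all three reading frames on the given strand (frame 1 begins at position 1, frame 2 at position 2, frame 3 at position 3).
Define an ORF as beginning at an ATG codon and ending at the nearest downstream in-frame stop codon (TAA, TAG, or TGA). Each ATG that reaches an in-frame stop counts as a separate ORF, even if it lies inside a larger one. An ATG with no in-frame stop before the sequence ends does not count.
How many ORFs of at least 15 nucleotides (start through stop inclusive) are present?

0

Frame 1: AGA TGC CAC GTT AAA CCA GGC CGC CGA TGT CCG CGT TGC GTA GCA CAC CGA AAG CCG — no ATG→stop ORF.
Frame 2: GAT GCC ACG TTA AAC CAG GCC GCC GAT GTC CGC GTT GCG TAG CAC ACC GAA AGC CGT — no ATG→stop ORF.
Frame 3: ATG CCA CGT TAA ACC AGG CCG CCG ATG TCC GCG TTG CGT AGC ACA CCG AAA GCC GTC — ATG at 3, stop TAA at 12 → 12 nt.
No ORF reaches 15 nucleotides. Count = 0.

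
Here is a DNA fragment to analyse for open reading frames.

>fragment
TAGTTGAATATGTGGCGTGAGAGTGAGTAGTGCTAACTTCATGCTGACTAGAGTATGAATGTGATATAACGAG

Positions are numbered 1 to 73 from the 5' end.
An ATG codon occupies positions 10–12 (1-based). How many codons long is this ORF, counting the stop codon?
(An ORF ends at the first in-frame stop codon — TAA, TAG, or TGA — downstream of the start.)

7

Codons from position 10: ATG (10–12), TGG (13–15), CGT (16–18), GAG (19–21), AGT (22–24), GAG (25–27), TAG (28–30).
TAG is the first in-frame stop; that's 7 codons including the stop.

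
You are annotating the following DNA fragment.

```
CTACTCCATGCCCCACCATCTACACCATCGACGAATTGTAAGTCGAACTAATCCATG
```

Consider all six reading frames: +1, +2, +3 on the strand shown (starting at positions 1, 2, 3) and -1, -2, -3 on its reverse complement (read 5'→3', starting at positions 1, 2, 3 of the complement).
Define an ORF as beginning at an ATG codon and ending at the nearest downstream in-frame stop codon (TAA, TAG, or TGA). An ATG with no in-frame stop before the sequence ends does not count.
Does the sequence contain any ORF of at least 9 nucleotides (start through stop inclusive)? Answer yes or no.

Reverse complement (5'→3'): CATGGATTAGTTCGACTTACAATTCGTCGATGGTGTAGATGGTGGGGCATGGAGTAG
Frame +1: CTA CTC CAT GCC CCA CCA TCT ACA CCA TCG ACG AAT TGT AAG TCG AAC TAA TCC ATG — no ATG→stop ORF.
Frame +2: TAC TCC ATG CCC CAC CAT CTA CAC CAT CGA CGA ATT GTA AGT CGA ACT AAT CCA — no ATG→stop ORF.
Frame +3: ACT CCA TGC CCC ACC ATC TAC ACC ATC GAC GAA TTG TAA GTC GAA CTA ATC CAT — no ATG→stop ORF.
Frame -1: CAT GGA TTA GTT CGA CTT ACA ATT CGT CGA TGG TGT AGA TGG TGG GGC ATG GAG TAG — ATG at 49, stop TAG at 55 → 9 nt.
Frame -2: ATG GAT TAG TTC GAC TTA CAA TTC GTC GAT GGT GTA GAT GGT GGG GCA TGG AGT — ATG at 2, stop TAG at 8 → 9 nt.
Frame -3: TGG ATT AGT TCG ACT TAC AAT TCG TCG ATG GTG TAG ATG GTG GGG CAT GGA GTA — ATG at 30, stop TAG at 36 → 9 nt.
Frame -1 has an ORF of 9 nucleotides (positions 49–57) ≥ 9, so yes.

yes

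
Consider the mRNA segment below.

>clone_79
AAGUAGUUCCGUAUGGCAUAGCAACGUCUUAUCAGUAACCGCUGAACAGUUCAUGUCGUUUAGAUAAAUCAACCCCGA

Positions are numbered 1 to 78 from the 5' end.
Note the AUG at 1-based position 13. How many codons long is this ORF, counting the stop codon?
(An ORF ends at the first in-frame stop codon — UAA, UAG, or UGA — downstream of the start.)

3

Codons from position 13: AUG (13–15), GCA (16–18), UAG (19–21).
UAG is the first in-frame stop; that's 3 codons including the stop.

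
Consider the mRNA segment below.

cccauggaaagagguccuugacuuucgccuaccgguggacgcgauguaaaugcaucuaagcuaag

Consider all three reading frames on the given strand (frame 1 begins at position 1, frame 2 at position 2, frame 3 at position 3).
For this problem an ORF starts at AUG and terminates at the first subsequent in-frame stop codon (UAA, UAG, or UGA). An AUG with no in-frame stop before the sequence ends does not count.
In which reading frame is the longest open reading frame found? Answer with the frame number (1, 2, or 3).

Frame 1: CCC AUG GAA AGA GGU CCU UGA CUU UCG CCU ACC GGU GGA CGC GAU GUA AAU GCA UCU AAG CUA — AUG at 4, stop UGA at 19 → 18 nt.
Frame 2: CCA UGG AAA GAG GUC CUU GAC UUU CGC CUA CCG GUG GAC GCG AUG UAA AUG CAU CUA AGC UAA — AUG at 44, stop UAA at 47 → 6 nt; AUG at 50, stop UAA at 62 → 15 nt.
Frame 3: CAU GGA AAG AGG UCC UUG ACU UUC GCC UAC CGG UGG ACG CGA UGU AAA UGC AUC UAA GCU AAG — no AUG→stop ORF.
Longest ORF is 18 nt in frame 1 (positions 4–21).

1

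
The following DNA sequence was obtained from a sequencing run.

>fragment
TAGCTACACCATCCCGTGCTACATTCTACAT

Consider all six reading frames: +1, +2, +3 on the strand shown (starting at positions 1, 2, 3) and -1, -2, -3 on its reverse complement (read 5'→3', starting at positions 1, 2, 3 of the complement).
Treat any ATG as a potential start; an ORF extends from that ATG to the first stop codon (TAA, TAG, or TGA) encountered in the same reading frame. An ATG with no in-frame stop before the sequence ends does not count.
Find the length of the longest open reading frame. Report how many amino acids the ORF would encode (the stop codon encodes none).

2

Reverse complement (5'→3'): ATGTAGAATGTAGCACGGGATGGTGTAGCTA
Frame +1: TAG CTA CAC CAT CCC GTG CTA CAT TCT ACA — no ATG→stop ORF.
Frame +2: AGC TAC ACC ATC CCG TGC TAC ATT CTA CAT — no ATG→stop ORF.
Frame +3: GCT ACA CCA TCC CGT GCT ACA TTC TAC — no ATG→stop ORF.
Frame -1: ATG TAG AAT GTA GCA CGG GAT GGT GTA GCT — ATG at 1, stop TAG at 4 → 6 nt.
Frame -2: TGT AGA ATG TAG CAC GGG ATG GTG TAG CTA — ATG at 8, stop TAG at 11 → 6 nt; ATG at 20, stop TAG at 26 → 9 nt.
Frame -3: GTA GAA TGT AGC ACG GGA TGG TGT AGC — no ATG→stop ORF.
Longest: frame -2, positions 20–28, 9 nt = 3 codons = 2 aa. → 2 amino acids.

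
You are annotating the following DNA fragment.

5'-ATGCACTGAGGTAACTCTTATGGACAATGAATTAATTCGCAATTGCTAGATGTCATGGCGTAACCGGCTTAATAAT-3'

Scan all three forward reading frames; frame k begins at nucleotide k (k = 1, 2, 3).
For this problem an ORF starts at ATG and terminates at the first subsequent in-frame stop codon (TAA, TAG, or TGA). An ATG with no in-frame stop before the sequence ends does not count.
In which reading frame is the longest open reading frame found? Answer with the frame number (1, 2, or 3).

Frame 1: ATG CAC TGA GGT AAC TCT TAT GGA CAA TGA ATT AAT TCG CAA TTG CTA GAT GTC ATG GCG TAA CCG GCT TAA TAA — ATG at 1, stop TGA at 7 → 9 nt; ATG at 55, stop TAA at 61 → 9 nt.
Frame 2: TGC ACT GAG GTA ACT CTT ATG GAC AAT GAA TTA ATT CGC AAT TGC TAG ATG TCA TGG CGT AAC CGG CTT AAT AAT — ATG at 20, stop TAG at 47 → 30 nt.
Frame 3: GCA CTG AGG TAA CTC TTA TGG ACA ATG AAT TAA TTC GCA ATT GCT AGA TGT CAT GGC GTA ACC GGC TTA ATA — ATG at 27, stop TAA at 33 → 9 nt.
Longest ORF is 30 nt in frame 2 (positions 20–49).

2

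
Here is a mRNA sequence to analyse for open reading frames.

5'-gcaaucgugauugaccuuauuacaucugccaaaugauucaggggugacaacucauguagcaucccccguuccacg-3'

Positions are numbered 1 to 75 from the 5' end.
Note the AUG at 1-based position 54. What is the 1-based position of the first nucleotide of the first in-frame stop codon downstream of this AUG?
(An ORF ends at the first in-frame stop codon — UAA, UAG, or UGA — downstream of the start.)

Codons from position 54: AUG (54–56), UAG (57–59).
UAG is a stop codon; it begins at position 57.

57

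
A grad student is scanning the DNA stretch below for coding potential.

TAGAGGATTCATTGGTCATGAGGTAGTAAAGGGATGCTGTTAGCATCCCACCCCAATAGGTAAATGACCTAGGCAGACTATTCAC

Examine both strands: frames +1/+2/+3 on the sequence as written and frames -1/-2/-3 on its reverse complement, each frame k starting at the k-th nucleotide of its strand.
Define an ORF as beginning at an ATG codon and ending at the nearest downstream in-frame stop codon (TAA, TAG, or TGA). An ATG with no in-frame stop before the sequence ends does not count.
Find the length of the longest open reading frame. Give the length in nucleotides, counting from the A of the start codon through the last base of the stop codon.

30

Reverse complement (5'→3'): GTGAATAGTCTGCCTAGGTCATTTACCTATTGGGGTGGGATGCTAACAGCATCCCTTTACTACCTCATGACCAATGAATCCTCTA
Frame +1: TAG AGG ATT CAT TGG TCA TGA GGT AGT AAA GGG ATG CTG TTA GCA TCC CAC CCC AAT AGG TAA ATG ACC TAG GCA GAC TAT TCA — ATG at 34, stop TAA at 61 → 30 nt; ATG at 64, stop TAG at 70 → 9 nt.
Frame +2: AGA GGA TTC ATT GGT CAT GAG GTA GTA AAG GGA TGC TGT TAG CAT CCC ACC CCA ATA GGT AAA TGA CCT AGG CAG ACT ATT CAC — no ATG→stop ORF.
Frame +3: GAG GAT TCA TTG GTC ATG AGG TAG TAA AGG GAT GCT GTT AGC ATC CCA CCC CAA TAG GTA AAT GAC CTA GGC AGA CTA TTC — ATG at 18, stop TAG at 24 → 9 nt.
Frame -1: GTG AAT AGT CTG CCT AGG TCA TTT ACC TAT TGG GGT GGG ATG CTA ACA GCA TCC CTT TAC TAC CTC ATG ACC AAT GAA TCC TCT — no ATG→stop ORF.
Frame -2: TGA ATA GTC TGC CTA GGT CAT TTA CCT ATT GGG GTG GGA TGC TAA CAG CAT CCC TTT ACT ACC TCA TGA CCA ATG AAT CCT CTA — no ATG→stop ORF.
Frame -3: GAA TAG TCT GCC TAG GTC ATT TAC CTA TTG GGG TGG GAT GCT AAC AGC ATC CCT TTA CTA CCT CAT GAC CAA TGA ATC CTC — no ATG→stop ORF.
Longest: frame +1, positions 34–63, 30 nt = 10 codons = 9 aa. → 30 nucleotides.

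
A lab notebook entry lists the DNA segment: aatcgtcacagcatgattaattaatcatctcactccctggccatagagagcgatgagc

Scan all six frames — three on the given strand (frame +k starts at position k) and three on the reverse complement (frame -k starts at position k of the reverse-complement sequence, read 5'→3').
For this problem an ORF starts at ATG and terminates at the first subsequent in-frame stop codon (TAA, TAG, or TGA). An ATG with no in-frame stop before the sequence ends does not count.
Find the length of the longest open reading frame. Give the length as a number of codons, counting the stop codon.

5

Reverse complement (5'→3'): GCTCATCGCTCTCTATGGCCAGGGAGTGAGATGATTAATTAATCATGCTGTGACGATT
Frame +1: AAT CGT CAC AGC ATG ATT AAT TAA TCA TCT CAC TCC CTG GCC ATA GAG AGC GAT GAG — ATG at 13, stop TAA at 22 → 12 nt.
Frame +2: ATC GTC ACA GCA TGA TTA ATT AAT CAT CTC ACT CCC TGG CCA TAG AGA GCG ATG AGC — no ATG→stop ORF.
Frame +3: TCG TCA CAG CAT GAT TAA TTA ATC ATC TCA CTC CCT GGC CAT AGA GAG CGA TGA — no ATG→stop ORF.
Frame -1: GCT CAT CGC TCT CTA TGG CCA GGG AGT GAG ATG ATT AAT TAA TCA TGC TGT GAC GAT — ATG at 31, stop TAA at 40 → 12 nt.
Frame -2: CTC ATC GCT CTC TAT GGC CAG GGA GTG AGA TGA TTA ATT AAT CAT GCT GTG ACG ATT — no ATG→stop ORF.
Frame -3: TCA TCG CTC TCT ATG GCC AGG GAG TGA GAT GAT TAA TTA ATC ATG CTG TGA CGA — ATG at 15, stop TGA at 27 → 15 nt; ATG at 45, stop TGA at 51 → 9 nt.
Longest: frame -3, positions 15–29, 15 nt = 5 codons = 4 aa. → 5 codons.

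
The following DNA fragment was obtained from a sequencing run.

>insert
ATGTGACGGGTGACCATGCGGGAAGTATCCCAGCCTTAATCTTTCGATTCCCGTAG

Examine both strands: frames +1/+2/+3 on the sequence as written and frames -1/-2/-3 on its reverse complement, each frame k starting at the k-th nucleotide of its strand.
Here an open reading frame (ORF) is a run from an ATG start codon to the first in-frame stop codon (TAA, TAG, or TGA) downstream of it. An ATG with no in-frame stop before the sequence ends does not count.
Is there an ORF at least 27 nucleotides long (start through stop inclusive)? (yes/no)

no

Reverse complement (5'→3'): CTACGGGAATCGAAAGATTAAGGCTGGGATACTTCCCGCATGGTCACCCGTCACAT
Frame +1: ATG TGA CGG GTG ACC ATG CGG GAA GTA TCC CAG CCT TAA TCT TTC GAT TCC CGT — ATG at 1, stop TGA at 4 → 6 nt; ATG at 16, stop TAA at 37 → 24 nt.
Frame +2: TGT GAC GGG TGA CCA TGC GGG AAG TAT CCC AGC CTT AAT CTT TCG ATT CCC GTA — no ATG→stop ORF.
Frame +3: GTG ACG GGT GAC CAT GCG GGA AGT ATC CCA GCC TTA ATC TTT CGA TTC CCG TAG — no ATG→stop ORF.
Frame -1: CTA CGG GAA TCG AAA GAT TAA GGC TGG GAT ACT TCC CGC ATG GTC ACC CGT CAC — no ATG→stop ORF.
Frame -2: TAC GGG AAT CGA AAG ATT AAG GCT GGG ATA CTT CCC GCA TGG TCA CCC GTC ACA — no ATG→stop ORF.
Frame -3: ACG GGA ATC GAA AGA TTA AGG CTG GGA TAC TTC CCG CAT GGT CAC CCG TCA CAT — no ATG→stop ORF.
Largest ORF found is 24 nucleotides < 27, so no.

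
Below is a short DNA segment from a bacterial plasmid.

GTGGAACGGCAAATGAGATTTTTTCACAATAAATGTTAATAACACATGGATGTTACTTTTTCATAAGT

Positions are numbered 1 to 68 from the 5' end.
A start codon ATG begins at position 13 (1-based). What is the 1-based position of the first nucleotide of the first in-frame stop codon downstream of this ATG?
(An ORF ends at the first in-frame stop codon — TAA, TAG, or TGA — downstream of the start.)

Codons from position 13: ATG (13–15), AGA (16–18), TTT (19–21), TTT (22–24), CAC (25–27), AAT (28–30), AAA (31–33), TGT (34–36), TAA (37–39).
TAA is a stop codon; it begins at position 37.

37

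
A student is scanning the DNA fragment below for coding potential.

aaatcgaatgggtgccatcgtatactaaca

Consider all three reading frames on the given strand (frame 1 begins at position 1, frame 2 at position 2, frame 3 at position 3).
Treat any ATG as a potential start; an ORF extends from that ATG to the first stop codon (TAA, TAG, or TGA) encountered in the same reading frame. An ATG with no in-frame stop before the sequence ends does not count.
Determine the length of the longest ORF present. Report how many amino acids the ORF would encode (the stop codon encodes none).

Frame 1: AAA TCG AAT GGG TGC CAT CGT ATA CTA ACA — no ATG→stop ORF.
Frame 2: AAT CGA ATG GGT GCC ATC GTA TAC TAA — ATG at 8, stop TAA at 26 → 21 nt.
Frame 3: ATC GAA TGG GTG CCA TCG TAT ACT AAC — no ATG→stop ORF.
Longest: frame 2, positions 8–28, 21 nt = 7 codons = 6 aa. → 6 amino acids.

6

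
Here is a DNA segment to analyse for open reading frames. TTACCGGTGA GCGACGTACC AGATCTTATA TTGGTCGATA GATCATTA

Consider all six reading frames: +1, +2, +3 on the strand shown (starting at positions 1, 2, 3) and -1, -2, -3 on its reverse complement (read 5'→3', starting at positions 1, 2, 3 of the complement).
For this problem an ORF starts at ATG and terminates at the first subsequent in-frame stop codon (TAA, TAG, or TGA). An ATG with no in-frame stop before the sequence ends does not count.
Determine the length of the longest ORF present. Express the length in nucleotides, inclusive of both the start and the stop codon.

21

Reverse complement (5'→3'): TAATGATCTATCGACCAATATAAGATCTGGTACGTCGCTCACCGGTAA
Frame +1: TTA CCG GTG AGC GAC GTA CCA GAT CTT ATA TTG GTC GAT AGA TCA TTA — no ATG→stop ORF.
Frame +2: TAC CGG TGA GCG ACG TAC CAG ATC TTA TAT TGG TCG ATA GAT CAT — no ATG→stop ORF.
Frame +3: ACC GGT GAG CGA CGT ACC AGA TCT TAT ATT GGT CGA TAG ATC ATT — no ATG→stop ORF.
Frame -1: TAA TGA TCT ATC GAC CAA TAT AAG ATC TGG TAC GTC GCT CAC CGG TAA — no ATG→stop ORF.
Frame -2: AAT GAT CTA TCG ACC AAT ATA AGA TCT GGT ACG TCG CTC ACC GGT — no ATG→stop ORF.
Frame -3: ATG ATC TAT CGA CCA ATA TAA GAT CTG GTA CGT CGC TCA CCG GTA — ATG at 3, stop TAA at 21 → 21 nt.
Longest: frame -3, positions 3–23, 21 nt = 7 codons = 6 aa. → 21 nucleotides.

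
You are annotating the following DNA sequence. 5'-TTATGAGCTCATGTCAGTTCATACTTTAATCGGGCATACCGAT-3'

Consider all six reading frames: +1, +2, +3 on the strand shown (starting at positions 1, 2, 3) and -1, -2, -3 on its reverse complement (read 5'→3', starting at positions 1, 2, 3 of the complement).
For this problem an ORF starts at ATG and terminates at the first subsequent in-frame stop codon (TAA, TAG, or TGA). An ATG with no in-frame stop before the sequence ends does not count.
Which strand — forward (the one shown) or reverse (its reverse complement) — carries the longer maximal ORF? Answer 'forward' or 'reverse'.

forward

Reverse complement (5'→3'): ATCGGTATGCCCGATTAAAGTATGAACTGACATGAGCTCATAA
Frame +1: TTA TGA GCT CAT GTC AGT TCA TAC TTT AAT CGG GCA TAC CGA — no ATG→stop ORF.
Frame +2: TAT GAG CTC ATG TCA GTT CAT ACT TTA ATC GGG CAT ACC GAT — no ATG→stop ORF.
Frame +3: ATG AGC TCA TGT CAG TTC ATA CTT TAA TCG GGC ATA CCG — ATG at 3, stop TAA at 27 → 27 nt.
Frame -1: ATC GGT ATG CCC GAT TAA AGT ATG AAC TGA CAT GAG CTC ATA — ATG at 7, stop TAA at 16 → 12 nt; ATG at 22, stop TGA at 28 → 9 nt.
Frame -2: TCG GTA TGC CCG ATT AAA GTA TGA ACT GAC ATG AGC TCA TAA — ATG at 32, stop TAA at 41 → 12 nt.
Frame -3: CGG TAT GCC CGA TTA AAG TAT GAA CTG ACA TGA GCT CAT — no ATG→stop ORF.
Forward-strand max 27 nt; reverse-strand max 12 nt. The forward strand has the longer ORF.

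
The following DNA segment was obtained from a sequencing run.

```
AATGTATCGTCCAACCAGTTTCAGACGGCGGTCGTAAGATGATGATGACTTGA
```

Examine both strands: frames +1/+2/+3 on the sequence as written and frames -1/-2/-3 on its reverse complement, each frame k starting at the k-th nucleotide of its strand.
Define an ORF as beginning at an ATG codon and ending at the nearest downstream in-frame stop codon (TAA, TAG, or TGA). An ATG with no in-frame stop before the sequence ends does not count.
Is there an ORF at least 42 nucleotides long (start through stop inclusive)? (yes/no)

no

Reverse complement (5'→3'): TCAAGTCATCATCATCTTACGACCGCCGTCTGAAACTGGTTGGACGATACATT
Frame +1: AAT GTA TCG TCC AAC CAG TTT CAG ACG GCG GTC GTA AGA TGA TGA TGA CTT — no ATG→stop ORF.
Frame +2: ATG TAT CGT CCA ACC AGT TTC AGA CGG CGG TCG TAA GAT GAT GAT GAC TTG — ATG at 2, stop TAA at 35 → 36 nt.
Frame +3: TGT ATC GTC CAA CCA GTT TCA GAC GGC GGT CGT AAG ATG ATG ATG ACT TGA — ATG at 39, stop TGA at 51 → 15 nt; ATG at 42, stop TGA at 51 → 12 nt; ATG at 45, stop TGA at 51 → 9 nt.
Frame -1: TCA AGT CAT CAT CAT CTT ACG ACC GCC GTC TGA AAC TGG TTG GAC GAT ACA — no ATG→stop ORF.
Frame -2: CAA GTC ATC ATC ATC TTA CGA CCG CCG TCT GAA ACT GGT TGG ACG ATA CAT — no ATG→stop ORF.
Frame -3: AAG TCA TCA TCA TCT TAC GAC CGC CGT CTG AAA CTG GTT GGA CGA TAC ATT — no ATG→stop ORF.
Largest ORF found is 36 nucleotides < 42, so no.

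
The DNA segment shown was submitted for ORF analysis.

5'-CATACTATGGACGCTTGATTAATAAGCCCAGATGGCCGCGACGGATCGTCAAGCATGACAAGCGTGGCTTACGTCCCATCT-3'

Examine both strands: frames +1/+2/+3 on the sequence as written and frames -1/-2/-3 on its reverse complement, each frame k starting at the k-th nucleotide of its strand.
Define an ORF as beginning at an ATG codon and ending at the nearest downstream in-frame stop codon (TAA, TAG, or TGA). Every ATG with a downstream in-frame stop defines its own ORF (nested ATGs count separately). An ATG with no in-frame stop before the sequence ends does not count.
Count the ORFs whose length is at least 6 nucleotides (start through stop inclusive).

Reverse complement (5'→3'): AGATGGGACGTAAGCCACGCTTGTCATGCTTGACGATCCGTCGCGGCCATCTGGGCTTATTAATCAAGCGTCCATAGTATG
Frame +1: CAT ACT ATG GAC GCT TGA TTA ATA AGC CCA GAT GGC CGC GAC GGA TCG TCA AGC ATG ACA AGC GTG GCT TAC GTC CCA TCT — ATG at 7, stop TGA at 16 → 12 nt.
Frame +2: ATA CTA TGG ACG CTT GAT TAA TAA GCC CAG ATG GCC GCG ACG GAT CGT CAA GCA TGA CAA GCG TGG CTT ACG TCC CAT — ATG at 32, stop TGA at 56 → 27 nt.
Frame +3: TAC TAT GGA CGC TTG ATT AAT AAG CCC AGA TGG CCG CGA CGG ATC GTC AAG CAT GAC AAG CGT GGC TTA CGT CCC ATC — no ATG→stop ORF.
Frame -1: AGA TGG GAC GTA AGC CAC GCT TGT CAT GCT TGA CGA TCC GTC GCG GCC ATC TGG GCT TAT TAA TCA AGC GTC CAT AGT ATG — no ATG→stop ORF.
Frame -2: GAT GGG ACG TAA GCC ACG CTT GTC ATG CTT GAC GAT CCG TCG CGG CCA TCT GGG CTT ATT AAT CAA GCG TCC ATA GTA — no ATG→stop ORF.
Frame -3: ATG GGA CGT AAG CCA CGC TTG TCA TGC TTG ACG ATC CGT CGC GGC CAT CTG GGC TTA TTA ATC AAG CGT CCA TAG TAT — ATG at 3, stop TAG at 75 → 75 nt.
ORFs ≥ 6 nucleotides: frame +1 7–18 (12 nucleotides), frame +2 32–58 (27 nucleotides), frame -3 3–77 (75 nucleotides). Count = 3.

3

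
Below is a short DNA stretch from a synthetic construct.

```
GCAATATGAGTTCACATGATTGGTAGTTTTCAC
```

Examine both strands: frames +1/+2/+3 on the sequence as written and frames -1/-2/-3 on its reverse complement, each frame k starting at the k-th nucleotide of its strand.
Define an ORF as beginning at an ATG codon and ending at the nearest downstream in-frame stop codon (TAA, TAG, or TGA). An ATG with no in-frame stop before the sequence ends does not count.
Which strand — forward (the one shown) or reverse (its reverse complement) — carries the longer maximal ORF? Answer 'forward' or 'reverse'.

forward

Reverse complement (5'→3'): GTGAAAACTACCAATCATGTGAACTCATATTGC
Frame +1: GCA ATA TGA GTT CAC ATG ATT GGT AGT TTT CAC — no ATG→stop ORF.
Frame +2: CAA TAT GAG TTC ACA TGA TTG GTA GTT TTC — no ATG→stop ORF.
Frame +3: AAT ATG AGT TCA CAT GAT TGG TAG TTT TCA — ATG at 6, stop TAG at 24 → 21 nt.
Frame -1: GTG AAA ACT ACC AAT CAT GTG AAC TCA TAT TGC — no ATG→stop ORF.
Frame -2: TGA AAA CTA CCA ATC ATG TGA ACT CAT ATT — ATG at 17, stop TGA at 20 → 6 nt.
Frame -3: GAA AAC TAC CAA TCA TGT GAA CTC ATA TTG — no ATG→stop ORF.
Forward-strand max 21 nt; reverse-strand max 6 nt. The forward strand has the longer ORF.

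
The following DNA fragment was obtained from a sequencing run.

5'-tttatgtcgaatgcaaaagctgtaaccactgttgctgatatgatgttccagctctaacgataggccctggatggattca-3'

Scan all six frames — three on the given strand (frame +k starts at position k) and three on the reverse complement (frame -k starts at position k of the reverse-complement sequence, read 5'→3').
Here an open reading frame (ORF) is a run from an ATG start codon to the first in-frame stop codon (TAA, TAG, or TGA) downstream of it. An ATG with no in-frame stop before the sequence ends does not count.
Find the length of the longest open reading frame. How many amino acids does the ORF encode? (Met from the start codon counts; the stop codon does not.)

Reverse complement (5'→3'): TGAATCCATCCAGGGCCTATCGTTAGAGCTGGAACATCATATCAGCAACAGTGGTTACAGCTTTTGCATTCGACATAAA
Frame +1: TTT ATG TCG AAT GCA AAA GCT GTA ACC ACT GTT GCT GAT ATG ATG TTC CAG CTC TAA CGA TAG GCC CTG GAT GGA TTC — ATG at 4, stop TAA at 55 → 54 nt; ATG at 40, stop TAA at 55 → 18 nt; ATG at 43, stop TAA at 55 → 15 nt.
Frame +2: TTA TGT CGA ATG CAA AAG CTG TAA CCA CTG TTG CTG ATA TGA TGT TCC AGC TCT AAC GAT AGG CCC TGG ATG GAT TCA — ATG at 11, stop TAA at 23 → 15 nt.
Frame +3: TAT GTC GAA TGC AAA AGC TGT AAC CAC TGT TGC TGA TAT GAT GTT CCA GCT CTA ACG ATA GGC CCT GGA TGG ATT — no ATG→stop ORF.
Frame -1: TGA ATC CAT CCA GGG CCT ATC GTT AGA GCT GGA ACA TCA TAT CAG CAA CAG TGG TTA CAG CTT TTG CAT TCG ACA TAA — no ATG→stop ORF.
Frame -2: GAA TCC ATC CAG GGC CTA TCG TTA GAG CTG GAA CAT CAT ATC AGC AAC AGT GGT TAC AGC TTT TGC ATT CGA CAT AAA — no ATG→stop ORF.
Frame -3: AAT CCA TCC AGG GCC TAT CGT TAG AGC TGG AAC ATC ATA TCA GCA ACA GTG GTT ACA GCT TTT GCA TTC GAC ATA — no ATG→stop ORF.
Longest: frame +1, positions 4–57, 54 nt = 18 codons = 17 aa. → 17 amino acids.

17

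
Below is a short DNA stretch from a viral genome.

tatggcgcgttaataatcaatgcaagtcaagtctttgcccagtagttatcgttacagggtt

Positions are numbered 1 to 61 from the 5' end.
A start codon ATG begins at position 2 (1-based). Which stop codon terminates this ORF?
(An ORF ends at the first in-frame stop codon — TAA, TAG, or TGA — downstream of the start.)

Codons from position 2: ATG (2–4), GCG (5–7), CGT (8–10), TAA (11–13).
The first in-frame stop codon is TAA.

TAA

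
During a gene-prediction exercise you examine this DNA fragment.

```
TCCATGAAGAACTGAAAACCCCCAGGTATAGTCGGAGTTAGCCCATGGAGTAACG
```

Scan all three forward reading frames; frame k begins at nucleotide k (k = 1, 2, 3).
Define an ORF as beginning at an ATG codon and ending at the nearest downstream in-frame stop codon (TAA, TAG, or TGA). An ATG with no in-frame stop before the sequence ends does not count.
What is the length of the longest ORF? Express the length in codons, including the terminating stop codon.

4

Frame 1: TCC ATG AAG AAC TGA AAA CCC CCA GGT ATA GTC GGA GTT AGC CCA TGG AGT AAC — ATG at 4, stop TGA at 13 → 12 nt.
Frame 2: CCA TGA AGA ACT GAA AAC CCC CAG GTA TAG TCG GAG TTA GCC CAT GGA GTA ACG — no ATG→stop ORF.
Frame 3: CAT GAA GAA CTG AAA ACC CCC AGG TAT AGT CGG AGT TAG CCC ATG GAG TAA — ATG at 45, stop TAA at 51 → 9 nt.
Longest: frame 1, positions 4–15, 12 nt = 4 codons = 3 aa. → 4 codons.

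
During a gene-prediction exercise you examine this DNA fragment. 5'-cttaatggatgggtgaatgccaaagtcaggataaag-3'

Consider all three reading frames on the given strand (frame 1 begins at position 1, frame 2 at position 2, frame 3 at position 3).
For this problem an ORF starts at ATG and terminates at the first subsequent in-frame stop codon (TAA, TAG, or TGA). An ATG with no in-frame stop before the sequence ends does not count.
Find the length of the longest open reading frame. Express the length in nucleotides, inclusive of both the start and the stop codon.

18

Frame 1: CTT AAT GGA TGG GTG AAT GCC AAA GTC AGG ATA AAG — no ATG→stop ORF.
Frame 2: TTA ATG GAT GGG TGA ATG CCA AAG TCA GGA TAA — ATG at 5, stop TGA at 14 → 12 nt; ATG at 17, stop TAA at 32 → 18 nt.
Frame 3: TAA TGG ATG GGT GAA TGC CAA AGT CAG GAT AAA — no ATG→stop ORF.
Longest: frame 2, positions 17–34, 18 nt = 6 codons = 5 aa. → 18 nucleotides.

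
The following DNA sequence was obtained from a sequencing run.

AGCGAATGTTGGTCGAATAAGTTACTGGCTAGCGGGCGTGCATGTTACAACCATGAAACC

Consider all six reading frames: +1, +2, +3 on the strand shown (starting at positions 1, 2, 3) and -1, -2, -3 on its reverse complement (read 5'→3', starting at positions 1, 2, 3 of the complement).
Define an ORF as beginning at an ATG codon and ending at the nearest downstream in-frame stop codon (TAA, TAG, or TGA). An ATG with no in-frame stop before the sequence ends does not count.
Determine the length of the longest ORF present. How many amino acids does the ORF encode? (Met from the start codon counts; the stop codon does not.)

10

Reverse complement (5'→3'): GGTTTCATGGTTGTAACATGCACGCCCGCTAGCCAGTAACTTATTCGACCAACATTCGCT
Frame +1: AGC GAA TGT TGG TCG AAT AAG TTA CTG GCT AGC GGG CGT GCA TGT TAC AAC CAT GAA ACC — no ATG→stop ORF.
Frame +2: GCG AAT GTT GGT CGA ATA AGT TAC TGG CTA GCG GGC GTG CAT GTT ACA ACC ATG AAA — no ATG→stop ORF.
Frame +3: CGA ATG TTG GTC GAA TAA GTT ACT GGC TAG CGG GCG TGC ATG TTA CAA CCA TGA AAC — ATG at 6, stop TAA at 18 → 15 nt; ATG at 42, stop TGA at 54 → 15 nt.
Frame -1: GGT TTC ATG GTT GTA ACA TGC ACG CCC GCT AGC CAG TAA CTT ATT CGA CCA ACA TTC GCT — ATG at 7, stop TAA at 37 → 33 nt.
Frame -2: GTT TCA TGG TTG TAA CAT GCA CGC CCG CTA GCC AGT AAC TTA TTC GAC CAA CAT TCG — no ATG→stop ORF.
Frame -3: TTT CAT GGT TGT AAC ATG CAC GCC CGC TAG CCA GTA ACT TAT TCG ACC AAC ATT CGC — ATG at 18, stop TAG at 30 → 15 nt.
Longest: frame -1, positions 7–39, 33 nt = 11 codons = 10 aa. → 10 amino acids.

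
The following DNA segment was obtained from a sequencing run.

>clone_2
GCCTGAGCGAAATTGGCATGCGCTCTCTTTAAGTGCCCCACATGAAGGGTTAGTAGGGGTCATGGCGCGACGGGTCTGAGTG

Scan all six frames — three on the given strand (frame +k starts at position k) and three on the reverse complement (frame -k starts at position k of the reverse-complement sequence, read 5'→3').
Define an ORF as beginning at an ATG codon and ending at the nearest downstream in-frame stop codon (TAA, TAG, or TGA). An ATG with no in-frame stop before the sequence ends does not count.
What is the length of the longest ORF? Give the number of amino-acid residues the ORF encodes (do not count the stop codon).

Reverse complement (5'→3'): CACTCAGACCCGTCGCGCCATGACCCCTACTAACCCTTCATGTGGGGCACTTAAAGAGAGCGCATGCCAATTTCGCTCAGGC
Frame +1: GCC TGA GCG AAA TTG GCA TGC GCT CTC TTT AAG TGC CCC ACA TGA AGG GTT AGT AGG GGT CAT GGC GCG ACG GGT CTG AGT — no ATG→stop ORF.
Frame +2: CCT GAG CGA AAT TGG CAT GCG CTC TCT TTA AGT GCC CCA CAT GAA GGG TTA GTA GGG GTC ATG GCG CGA CGG GTC TGA GTG — ATG at 62, stop TGA at 77 → 18 nt.
Frame +3: CTG AGC GAA ATT GGC ATG CGC TCT CTT TAA GTG CCC CAC ATG AAG GGT TAG TAG GGG TCA TGG CGC GAC GGG TCT GAG — ATG at 18, stop TAA at 30 → 15 nt; ATG at 42, stop TAG at 51 → 12 nt.
Frame -1: CAC TCA GAC CCG TCG CGC CAT GAC CCC TAC TAA CCC TTC ATG TGG GGC ACT TAA AGA GAG CGC ATG CCA ATT TCG CTC AGG — ATG at 40, stop TAA at 52 → 15 nt.
Frame -2: ACT CAG ACC CGT CGC GCC ATG ACC CCT ACT AAC CCT TCA TGT GGG GCA CTT AAA GAG AGC GCA TGC CAA TTT CGC TCA GGC — no ATG→stop ORF.
Frame -3: CTC AGA CCC GTC GCG CCA TGA CCC CTA CTA ACC CTT CAT GTG GGG CAC TTA AAG AGA GCG CAT GCC AAT TTC GCT CAG — no ATG→stop ORF.
Longest: frame +2, positions 62–79, 18 nt = 6 codons = 5 aa. → 5 amino acids.

5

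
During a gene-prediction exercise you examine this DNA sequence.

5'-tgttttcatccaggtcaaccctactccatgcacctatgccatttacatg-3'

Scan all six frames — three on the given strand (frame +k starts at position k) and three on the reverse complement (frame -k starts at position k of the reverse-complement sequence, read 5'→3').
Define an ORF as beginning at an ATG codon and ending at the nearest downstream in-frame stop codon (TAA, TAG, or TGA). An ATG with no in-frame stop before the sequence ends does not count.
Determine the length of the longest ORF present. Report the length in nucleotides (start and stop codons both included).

Reverse complement (5'→3'): CATGTAAATGGCATAGGTGCATGGAGTAGGGTTGACCTGGATGAAAACA
Frame +1: TGT TTT CAT CCA GGT CAA CCC TAC TCC ATG CAC CTA TGC CAT TTA CAT — no ATG→stop ORF.
Frame +2: GTT TTC ATC CAG GTC AAC CCT ACT CCA TGC ACC TAT GCC ATT TAC ATG — no ATG→stop ORF.
Frame +3: TTT TCA TCC AGG TCA ACC CTA CTC CAT GCA CCT ATG CCA TTT ACA — no ATG→stop ORF.
Frame -1: CAT GTA AAT GGC ATA GGT GCA TGG AGT AGG GTT GAC CTG GAT GAA AAC — no ATG→stop ORF.
Frame -2: ATG TAA ATG GCA TAG GTG CAT GGA GTA GGG TTG ACC TGG ATG AAA ACA — ATG at 2, stop TAA at 5 → 6 nt; ATG at 8, stop TAG at 14 → 9 nt.
Frame -3: TGT AAA TGG CAT AGG TGC ATG GAG TAG GGT TGA CCT GGA TGA AAA — ATG at 21, stop TAG at 27 → 9 nt.
Longest: frame -2, positions 8–16, 9 nt = 3 codons = 2 aa. → 9 nucleotides.

9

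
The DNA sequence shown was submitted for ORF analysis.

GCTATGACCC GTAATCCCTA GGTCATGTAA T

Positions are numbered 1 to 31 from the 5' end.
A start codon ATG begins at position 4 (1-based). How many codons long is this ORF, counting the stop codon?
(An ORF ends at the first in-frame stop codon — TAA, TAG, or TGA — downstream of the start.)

6

Codons from position 4: ATG (4–6), ACC (7–9), CGT (10–12), AAT (13–15), CCC (16–18), TAG (19–21).
TAG is the first in-frame stop; that's 6 codons including the stop.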